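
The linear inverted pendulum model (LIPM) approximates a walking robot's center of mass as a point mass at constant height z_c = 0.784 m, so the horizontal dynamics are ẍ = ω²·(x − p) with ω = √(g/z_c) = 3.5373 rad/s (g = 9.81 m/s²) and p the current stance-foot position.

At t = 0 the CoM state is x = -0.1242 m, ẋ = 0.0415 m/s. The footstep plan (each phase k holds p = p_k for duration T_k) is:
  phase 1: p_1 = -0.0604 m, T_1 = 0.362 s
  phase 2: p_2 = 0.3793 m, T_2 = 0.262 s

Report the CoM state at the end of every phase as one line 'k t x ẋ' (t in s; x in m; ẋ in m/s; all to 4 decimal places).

1 0.3620 -0.1646 -0.2943
2 0.6240 -0.5040 -2.4793

phase 1: p=-0.0604, T=0.362, ωT=1.280503, cosh=1.938173, sinh=1.660275; start (x,ẋ)=(-0.124200, 0.041500) → end (x,ẋ)=(-0.164577, -0.294256)
phase 2: p=0.3793, T=0.262, ωT=0.926773, cosh=1.461086, sinh=1.065257; start (x,ẋ)=(-0.164577, -0.294256) → end (x,ẋ)=(-0.503966, -2.479334)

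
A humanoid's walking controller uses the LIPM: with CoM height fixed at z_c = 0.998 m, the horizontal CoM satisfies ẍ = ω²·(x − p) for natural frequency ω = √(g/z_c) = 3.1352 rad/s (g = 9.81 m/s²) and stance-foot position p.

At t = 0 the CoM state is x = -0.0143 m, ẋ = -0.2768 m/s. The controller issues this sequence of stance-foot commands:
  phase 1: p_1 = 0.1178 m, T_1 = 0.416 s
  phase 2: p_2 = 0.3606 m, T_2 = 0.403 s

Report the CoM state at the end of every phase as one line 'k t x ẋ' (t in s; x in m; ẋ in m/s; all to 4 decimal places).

phase 1: p=0.1178, T=0.416, ωT=1.304243, cosh=1.978139, sinh=1.706761; start (x,ẋ)=(-0.014300, -0.276800) → end (x,ẋ)=(-0.294198, -1.254421)
phase 2: p=0.3606, T=0.403, ωT=1.263486, cosh=1.910199, sinh=1.627532; start (x,ẋ)=(-0.294198, -1.254421) → end (x,ẋ)=(-1.541385, -5.737392)

1 0.4160 -0.2942 -1.2544
2 0.8190 -1.5414 -5.7374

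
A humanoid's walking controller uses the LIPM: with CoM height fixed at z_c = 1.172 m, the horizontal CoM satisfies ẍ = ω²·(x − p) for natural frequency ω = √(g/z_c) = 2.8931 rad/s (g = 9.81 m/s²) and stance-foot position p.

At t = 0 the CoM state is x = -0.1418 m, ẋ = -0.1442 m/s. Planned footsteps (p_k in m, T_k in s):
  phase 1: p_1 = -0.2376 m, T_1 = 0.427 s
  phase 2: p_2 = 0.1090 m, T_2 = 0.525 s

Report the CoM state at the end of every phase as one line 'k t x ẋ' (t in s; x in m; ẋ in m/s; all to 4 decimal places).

phase 1: p=-0.2376, T=0.427, ωT=1.235354, cosh=1.865163, sinh=1.574431; start (x,ẋ)=(-0.141800, -0.144200) → end (x,ẋ)=(-0.137391, 0.167411)
phase 2: p=0.1090, T=0.525, ωT=1.518878, cosh=2.393027, sinh=2.174069; start (x,ẋ)=(-0.137391, 0.167411) → end (x,ẋ)=(-0.354817, -1.149132)

1 0.4270 -0.1374 0.1674
2 0.9520 -0.3548 -1.1491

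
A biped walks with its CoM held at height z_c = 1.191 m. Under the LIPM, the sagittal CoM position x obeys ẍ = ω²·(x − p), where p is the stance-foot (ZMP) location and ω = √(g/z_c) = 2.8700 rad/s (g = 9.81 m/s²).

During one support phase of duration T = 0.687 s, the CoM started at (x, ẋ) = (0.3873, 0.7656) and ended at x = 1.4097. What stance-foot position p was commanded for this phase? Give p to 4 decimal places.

p = 0.3561

ωT = 2.8700·0.687 = 1.971690; cosh(ωT) = 3.661013, sinh(ωT) = 3.521792
x(T) = p + (x₀−p)·cosh(ωT) + (ẋ₀/ω)·sinh(ωT) ⇒ p·(1 − cosh) = x(T) − x₀·cosh − (ẋ₀/ω)·sinh
numerator   = 1.4097 − (0.3873)·3.661013 − (0.7656/2.8700)·3.521792 = -0.947682
denominator = 1 − 3.661013 = -2.661013
p = -0.947682 / -2.661013 = 0.3561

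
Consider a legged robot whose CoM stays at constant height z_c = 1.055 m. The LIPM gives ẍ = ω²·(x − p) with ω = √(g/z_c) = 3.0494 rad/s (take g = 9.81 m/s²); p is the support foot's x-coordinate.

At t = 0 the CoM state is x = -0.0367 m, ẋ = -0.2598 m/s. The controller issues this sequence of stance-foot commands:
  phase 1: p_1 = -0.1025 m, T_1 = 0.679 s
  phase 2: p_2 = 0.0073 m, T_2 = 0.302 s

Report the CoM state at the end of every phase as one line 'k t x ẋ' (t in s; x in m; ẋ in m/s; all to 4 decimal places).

phase 1: p=-0.1025, T=0.679, ωT=2.070543, cosh=4.027621, sinh=3.901503; start (x,ẋ)=(-0.036700, -0.259800) → end (x,ẋ)=(-0.169879, -0.263537)
phase 2: p=0.0073, T=0.302, ωT=0.920919, cosh=1.454875, sinh=1.056722; start (x,ẋ)=(-0.169879, -0.263537) → end (x,ẋ)=(-0.341798, -0.954351)

1 0.6790 -0.1699 -0.2635
2 0.9810 -0.3418 -0.9544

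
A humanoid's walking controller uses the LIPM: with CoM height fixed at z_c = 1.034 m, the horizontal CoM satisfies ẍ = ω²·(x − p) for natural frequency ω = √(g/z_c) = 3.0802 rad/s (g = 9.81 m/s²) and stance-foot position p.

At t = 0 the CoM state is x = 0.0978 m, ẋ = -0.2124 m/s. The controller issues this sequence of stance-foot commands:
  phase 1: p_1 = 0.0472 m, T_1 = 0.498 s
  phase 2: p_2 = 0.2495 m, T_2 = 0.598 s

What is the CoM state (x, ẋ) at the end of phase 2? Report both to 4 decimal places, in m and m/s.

x = -0.6711, ẋ = -2.7495

phase 1: p=0.0472, T=0.498, ωT=1.533940, cosh=2.426045, sinh=2.210361; start (x,ẋ)=(0.097800, -0.212400) → end (x,ẋ)=(0.017539, -0.170789)
phase 2: p=0.2495, T=0.598, ωT=1.841960, cosh=3.233698, sinh=3.075191; start (x,ẋ)=(0.017539, -0.170789) → end (x,ẋ)=(-0.671103, -2.749463)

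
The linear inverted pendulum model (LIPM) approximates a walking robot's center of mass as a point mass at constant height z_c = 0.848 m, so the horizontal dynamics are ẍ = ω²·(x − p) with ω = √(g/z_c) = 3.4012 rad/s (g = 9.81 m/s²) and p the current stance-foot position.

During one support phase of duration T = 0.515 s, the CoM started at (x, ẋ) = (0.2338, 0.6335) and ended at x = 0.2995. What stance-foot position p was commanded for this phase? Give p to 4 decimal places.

p = 0.4649

ωT = 3.4012·0.515 = 1.751618; cosh(ωT) = 2.968707, sinh(ωT) = 2.795214
x(T) = p + (x₀−p)·cosh(ωT) + (ẋ₀/ω)·sinh(ωT) ⇒ p·(1 − cosh) = x(T) − x₀·cosh − (ẋ₀/ω)·sinh
numerator   = 0.2995 − (0.2338)·2.968707 − (0.6335/3.4012)·2.795214 = -0.915214
denominator = 1 − 2.968707 = -1.968707
p = -0.915214 / -1.968707 = 0.4649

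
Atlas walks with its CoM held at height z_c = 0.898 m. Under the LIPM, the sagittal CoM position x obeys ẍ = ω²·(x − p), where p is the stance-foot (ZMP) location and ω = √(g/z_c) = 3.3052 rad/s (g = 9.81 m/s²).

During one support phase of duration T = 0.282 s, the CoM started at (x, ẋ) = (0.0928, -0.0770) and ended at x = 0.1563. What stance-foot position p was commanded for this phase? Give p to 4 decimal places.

ωT = 3.3052·0.282 = 0.932066; cosh(ωT) = 1.466746, sinh(ωT) = 1.073006
x(T) = p + (x₀−p)·cosh(ωT) + (ẋ₀/ω)·sinh(ωT) ⇒ p·(1 − cosh) = x(T) − x₀·cosh − (ẋ₀/ω)·sinh
numerator   = 0.1563 − (0.0928)·1.466746 − (-0.0770/3.3052)·1.073006 = 0.045183
denominator = 1 − 1.466746 = -0.466746
p = 0.045183 / -0.466746 = -0.0968

p = -0.0968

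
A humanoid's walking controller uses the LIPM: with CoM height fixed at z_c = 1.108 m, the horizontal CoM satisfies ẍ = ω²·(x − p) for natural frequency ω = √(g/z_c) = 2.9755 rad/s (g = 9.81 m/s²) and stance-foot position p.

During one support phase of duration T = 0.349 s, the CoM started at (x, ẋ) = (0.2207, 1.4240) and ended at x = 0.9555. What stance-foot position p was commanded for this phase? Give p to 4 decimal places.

p = -0.0229

ωT = 2.9755·0.349 = 1.038449; cosh(ωT) = 1.589418, sinh(ωT) = 1.235415
x(T) = p + (x₀−p)·cosh(ωT) + (ẋ₀/ω)·sinh(ωT) ⇒ p·(1 − cosh) = x(T) − x₀·cosh − (ẋ₀/ω)·sinh
numerator   = 0.9555 − (0.2207)·1.589418 − (1.4240/2.9755)·1.235415 = 0.013476
denominator = 1 − 1.589418 = -0.589418
p = 0.013476 / -0.589418 = -0.0229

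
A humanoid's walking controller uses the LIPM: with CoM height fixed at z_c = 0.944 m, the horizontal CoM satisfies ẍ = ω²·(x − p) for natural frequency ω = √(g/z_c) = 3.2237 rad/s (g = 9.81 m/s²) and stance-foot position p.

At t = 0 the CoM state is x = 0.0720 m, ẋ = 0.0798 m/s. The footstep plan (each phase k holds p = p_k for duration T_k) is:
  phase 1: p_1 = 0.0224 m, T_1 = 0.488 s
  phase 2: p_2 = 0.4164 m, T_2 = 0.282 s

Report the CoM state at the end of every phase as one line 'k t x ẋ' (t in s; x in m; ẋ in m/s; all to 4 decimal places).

1 0.4880 0.2042 0.5696
2 0.7700 0.2940 0.1106

phase 1: p=0.0224, T=0.488, ωT=1.573166, cosh=2.514638, sinh=2.307250; start (x,ẋ)=(0.072000, 0.079800) → end (x,ẋ)=(0.204240, 0.569587)
phase 2: p=0.4164, T=0.282, ωT=0.909083, cosh=1.442470, sinh=1.039577; start (x,ẋ)=(0.204240, 0.569587) → end (x,ẋ)=(0.294046, 0.110604)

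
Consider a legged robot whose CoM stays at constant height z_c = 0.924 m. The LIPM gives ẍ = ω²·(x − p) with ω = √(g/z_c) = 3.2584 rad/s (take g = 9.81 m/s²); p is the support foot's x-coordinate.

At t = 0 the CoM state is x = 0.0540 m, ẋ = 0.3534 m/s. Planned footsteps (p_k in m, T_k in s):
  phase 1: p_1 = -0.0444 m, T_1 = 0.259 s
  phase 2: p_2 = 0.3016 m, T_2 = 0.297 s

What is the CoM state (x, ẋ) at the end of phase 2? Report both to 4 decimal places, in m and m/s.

phase 1: p=-0.0444, T=0.259, ωT=0.843926, cosh=1.377749, sinh=0.947729; start (x,ẋ)=(0.054000, 0.353400) → end (x,ẋ)=(0.193959, 0.790764)
phase 2: p=0.3016, T=0.297, ωT=0.967745, cosh=1.505970, sinh=1.126032; start (x,ẋ)=(0.193959, 0.790764) → end (x,ẋ)=(0.412767, 0.795927)

x = 0.4128, ẋ = 0.7959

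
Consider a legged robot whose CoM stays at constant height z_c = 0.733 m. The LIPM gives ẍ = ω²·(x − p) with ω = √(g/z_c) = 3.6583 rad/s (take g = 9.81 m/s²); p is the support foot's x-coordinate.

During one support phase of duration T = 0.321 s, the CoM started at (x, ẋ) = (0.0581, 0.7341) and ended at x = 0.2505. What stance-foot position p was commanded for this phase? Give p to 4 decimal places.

p = 0.1892

ωT = 3.6583·0.321 = 1.174314; cosh(ωT) = 1.772477, sinh(ωT) = 1.463446
x(T) = p + (x₀−p)·cosh(ωT) + (ẋ₀/ω)·sinh(ωT) ⇒ p·(1 − cosh) = x(T) − x₀·cosh − (ẋ₀/ω)·sinh
numerator   = 0.2505 − (0.0581)·1.772477 − (0.7341/3.6583)·1.463446 = -0.146146
denominator = 1 − 1.772477 = -0.772477
p = -0.146146 / -0.772477 = 0.1892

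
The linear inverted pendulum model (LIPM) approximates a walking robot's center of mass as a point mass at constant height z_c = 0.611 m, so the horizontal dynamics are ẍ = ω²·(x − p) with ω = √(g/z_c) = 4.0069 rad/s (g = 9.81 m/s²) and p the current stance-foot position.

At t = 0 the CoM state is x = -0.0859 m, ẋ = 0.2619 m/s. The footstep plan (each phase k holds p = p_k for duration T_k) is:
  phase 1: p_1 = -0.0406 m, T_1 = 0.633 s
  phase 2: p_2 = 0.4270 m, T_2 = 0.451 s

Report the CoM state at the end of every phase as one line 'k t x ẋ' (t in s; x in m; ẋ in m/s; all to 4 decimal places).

1 0.6330 0.0818 0.5253
2 1.0840 -0.2644 -2.4573

phase 1: p=-0.0406, T=0.633, ωT=2.536368, cosh=6.356426, sinh=6.277272; start (x,ẋ)=(-0.085900, 0.261900) → end (x,ẋ)=(0.081751, 0.525344)
phase 2: p=0.4270, T=0.451, ωT=1.807112, cosh=3.128476, sinh=2.964349; start (x,ẋ)=(0.081751, 0.525344) → end (x,ẋ)=(-0.264449, -2.457294)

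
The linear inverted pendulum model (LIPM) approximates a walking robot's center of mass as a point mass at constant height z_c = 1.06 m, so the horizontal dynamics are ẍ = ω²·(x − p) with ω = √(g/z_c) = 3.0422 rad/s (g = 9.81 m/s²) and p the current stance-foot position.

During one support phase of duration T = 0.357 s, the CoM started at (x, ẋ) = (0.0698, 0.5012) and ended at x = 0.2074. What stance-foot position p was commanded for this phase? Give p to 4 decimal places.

p = 0.1908

ωT = 3.0422·0.357 = 1.086065; cosh(ωT) = 1.650068, sinh(ωT) = 1.312526
x(T) = p + (x₀−p)·cosh(ωT) + (ẋ₀/ω)·sinh(ωT) ⇒ p·(1 − cosh) = x(T) − x₀·cosh − (ẋ₀/ω)·sinh
numerator   = 0.2074 − (0.0698)·1.650068 − (0.5012/3.0422)·1.312526 = -0.124012
denominator = 1 − 1.650068 = -0.650068
p = -0.124012 / -0.650068 = 0.1908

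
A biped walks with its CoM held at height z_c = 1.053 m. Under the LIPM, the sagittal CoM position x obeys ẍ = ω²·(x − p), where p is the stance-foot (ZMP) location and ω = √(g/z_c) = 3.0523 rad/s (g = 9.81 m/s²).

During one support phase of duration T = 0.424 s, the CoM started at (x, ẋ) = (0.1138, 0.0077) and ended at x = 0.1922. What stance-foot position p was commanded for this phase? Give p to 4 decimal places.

ωT = 3.0523·0.424 = 1.294175; cosh(ωT) = 1.961055, sinh(ωT) = 1.686931
x(T) = p + (x₀−p)·cosh(ωT) + (ẋ₀/ω)·sinh(ωT) ⇒ p·(1 − cosh) = x(T) − x₀·cosh − (ẋ₀/ω)·sinh
numerator   = 0.1922 − (0.1138)·1.961055 − (0.0077/3.0523)·1.686931 = -0.035224
denominator = 1 − 1.961055 = -0.961055
p = -0.035224 / -0.961055 = 0.0367

p = 0.0367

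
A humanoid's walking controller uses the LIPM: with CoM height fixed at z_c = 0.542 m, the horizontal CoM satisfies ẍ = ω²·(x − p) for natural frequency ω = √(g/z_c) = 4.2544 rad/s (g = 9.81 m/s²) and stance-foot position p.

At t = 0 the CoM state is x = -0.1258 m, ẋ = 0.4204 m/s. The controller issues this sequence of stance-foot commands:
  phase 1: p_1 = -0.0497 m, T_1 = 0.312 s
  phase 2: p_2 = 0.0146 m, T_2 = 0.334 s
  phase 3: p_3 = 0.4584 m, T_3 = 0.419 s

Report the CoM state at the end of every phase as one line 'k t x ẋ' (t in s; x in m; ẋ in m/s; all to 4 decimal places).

phase 1: p=-0.0497, T=0.312, ωT=1.327373, cosh=2.018148, sinh=1.752975; start (x,ẋ)=(-0.125800, 0.420400) → end (x,ẋ)=(-0.030060, 0.280887)
phase 2: p=0.0146, T=0.334, ωT=1.420970, cosh=2.191307, sinh=1.949827; start (x,ẋ)=(-0.030060, 0.280887) → end (x,ẋ)=(0.045468, 0.245036)
phase 3: p=0.4584, T=0.419, ωT=1.782594, cosh=3.056729, sinh=2.888527; start (x,ẋ)=(0.045468, 0.245036) → end (x,ẋ)=(-0.637452, -4.325487)

1 0.3120 -0.0301 0.2809
2 0.6460 0.0455 0.2450
3 1.0650 -0.6375 -4.3255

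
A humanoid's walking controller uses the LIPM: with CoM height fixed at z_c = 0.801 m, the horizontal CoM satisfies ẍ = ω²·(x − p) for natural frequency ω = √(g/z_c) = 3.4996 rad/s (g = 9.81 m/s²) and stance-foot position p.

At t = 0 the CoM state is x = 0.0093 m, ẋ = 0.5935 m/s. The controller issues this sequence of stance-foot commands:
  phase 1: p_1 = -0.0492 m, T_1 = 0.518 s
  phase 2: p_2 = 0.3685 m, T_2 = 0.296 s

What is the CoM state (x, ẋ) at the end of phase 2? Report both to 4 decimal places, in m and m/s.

phase 1: p=-0.0492, T=0.518, ωT=1.812793, cosh=3.145367, sinh=2.982169; start (x,ẋ)=(0.009300, 0.593500) → end (x,ẋ)=(0.640553, 2.477305)
phase 2: p=0.3685, T=0.296, ωT=1.035882, cosh=1.586251, sinh=1.231338; start (x,ẋ)=(0.640553, 2.477305) → end (x,ẋ)=(1.671686, 5.101954)

x = 1.6717, ẋ = 5.1020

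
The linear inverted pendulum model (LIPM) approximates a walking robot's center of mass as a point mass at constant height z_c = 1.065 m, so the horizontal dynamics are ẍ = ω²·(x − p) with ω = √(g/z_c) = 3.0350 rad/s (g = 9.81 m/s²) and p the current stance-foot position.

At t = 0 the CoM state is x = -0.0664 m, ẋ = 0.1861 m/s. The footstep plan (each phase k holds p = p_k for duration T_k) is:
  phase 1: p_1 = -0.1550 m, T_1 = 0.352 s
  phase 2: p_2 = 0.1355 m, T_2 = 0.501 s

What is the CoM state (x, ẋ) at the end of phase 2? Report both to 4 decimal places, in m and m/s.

phase 1: p=-0.1550, T=0.352, ωT=1.068320, cosh=1.627036, sinh=1.283450; start (x,ẋ)=(-0.066400, 0.186100) → end (x,ẋ)=(0.067854, 0.647912)
phase 2: p=0.1355, T=0.501, ωT=1.520535, cosh=2.396633, sinh=2.178039; start (x,ẋ)=(0.067854, 0.647912) → end (x,ẋ)=(0.438345, 1.105644)

x = 0.4383, ẋ = 1.1056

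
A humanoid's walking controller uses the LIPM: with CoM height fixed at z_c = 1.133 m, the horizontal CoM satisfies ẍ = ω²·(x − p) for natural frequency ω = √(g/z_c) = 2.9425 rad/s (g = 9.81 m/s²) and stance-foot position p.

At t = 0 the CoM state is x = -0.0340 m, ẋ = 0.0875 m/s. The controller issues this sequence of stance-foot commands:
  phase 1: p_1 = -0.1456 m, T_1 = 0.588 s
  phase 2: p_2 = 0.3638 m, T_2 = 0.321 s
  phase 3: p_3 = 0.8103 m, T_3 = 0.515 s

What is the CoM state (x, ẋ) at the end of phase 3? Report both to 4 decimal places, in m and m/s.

x = 1.4093, ẋ = 2.1757

phase 1: p=-0.1456, T=0.588, ωT=1.730190, cosh=2.909488, sinh=2.732238; start (x,ẋ)=(-0.034000, 0.087500) → end (x,ẋ)=(0.260346, 1.151801)
phase 2: p=0.3638, T=0.321, ωT=0.944542, cosh=1.480247, sinh=1.091390; start (x,ẋ)=(0.260346, 1.151801) → end (x,ẋ)=(0.637872, 1.372717)
phase 3: p=0.8103, T=0.515, ωT=1.515387, cosh=2.385454, sinh=2.165731; start (x,ẋ)=(0.637872, 1.372717) → end (x,ẋ)=(1.409325, 2.175729)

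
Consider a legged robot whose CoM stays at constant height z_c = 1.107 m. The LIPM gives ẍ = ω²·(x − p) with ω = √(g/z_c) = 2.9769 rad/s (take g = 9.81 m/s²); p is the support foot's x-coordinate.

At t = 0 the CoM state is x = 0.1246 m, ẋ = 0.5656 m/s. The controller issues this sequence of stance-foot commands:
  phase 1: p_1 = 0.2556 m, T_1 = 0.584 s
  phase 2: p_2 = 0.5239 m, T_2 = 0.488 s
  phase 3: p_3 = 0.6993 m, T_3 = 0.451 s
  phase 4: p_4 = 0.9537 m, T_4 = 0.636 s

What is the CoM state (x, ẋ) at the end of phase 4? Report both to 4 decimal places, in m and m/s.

x = 1.5137, ẋ = 1.8106

phase 1: p=0.2556, T=0.584, ωT=1.738510, cosh=2.932320, sinh=2.756538; start (x,ẋ)=(0.124600, 0.565600) → end (x,ẋ)=(0.395198, 0.583542)
phase 2: p=0.5239, T=0.488, ωT=1.452727, cosh=2.254344, sinh=2.020413; start (x,ẋ)=(0.395198, 0.583542) → end (x,ẋ)=(0.629810, 0.541419)
phase 3: p=0.6993, T=0.451, ωT=1.342582, cosh=2.045044, sinh=1.783873; start (x,ẋ)=(0.629810, 0.541419) → end (x,ẋ)=(0.881629, 0.738206)
phase 4: p=0.9537, T=0.636, ωT=1.893308, cosh=3.395939, sinh=3.245366; start (x,ẋ)=(0.881629, 0.738206) → end (x,ẋ)=(1.513732, 1.810617)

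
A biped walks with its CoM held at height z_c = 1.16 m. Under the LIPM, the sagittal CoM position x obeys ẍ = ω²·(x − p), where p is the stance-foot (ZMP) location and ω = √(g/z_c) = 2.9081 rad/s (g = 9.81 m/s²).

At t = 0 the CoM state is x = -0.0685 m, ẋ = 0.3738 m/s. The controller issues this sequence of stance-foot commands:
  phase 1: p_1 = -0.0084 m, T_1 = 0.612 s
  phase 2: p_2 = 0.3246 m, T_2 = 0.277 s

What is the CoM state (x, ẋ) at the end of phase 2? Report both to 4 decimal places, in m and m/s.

x = 0.3245, ẋ = 0.4737

phase 1: p=-0.0084, T=0.612, ωT=1.779757, cosh=3.048548, sinh=2.879869; start (x,ẋ)=(-0.068500, 0.373800) → end (x,ẋ)=(0.178554, 0.636213)
phase 2: p=0.3246, T=0.277, ωT=0.805544, cosh=1.342379, sinh=0.895534; start (x,ẋ)=(0.178554, 0.636213) → end (x,ẋ)=(0.324469, 0.473690)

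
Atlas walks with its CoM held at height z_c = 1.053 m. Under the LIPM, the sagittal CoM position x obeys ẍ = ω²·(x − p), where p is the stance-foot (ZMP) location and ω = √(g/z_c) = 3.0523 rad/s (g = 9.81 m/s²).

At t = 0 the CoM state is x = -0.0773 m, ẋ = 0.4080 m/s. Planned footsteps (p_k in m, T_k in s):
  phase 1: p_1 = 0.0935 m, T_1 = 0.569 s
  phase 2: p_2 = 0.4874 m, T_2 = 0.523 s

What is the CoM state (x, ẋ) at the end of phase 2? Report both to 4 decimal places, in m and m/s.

phase 1: p=0.0935, T=0.569, ωT=1.736759, cosh=2.927498, sinh=2.751408; start (x,ẋ)=(-0.077300, 0.408000) → end (x,ẋ)=(-0.038737, -0.239980)
phase 2: p=0.4874, T=0.523, ωT=1.596353, cosh=2.568818, sinh=2.366183; start (x,ẋ)=(-0.038737, -0.239980) → end (x,ẋ)=(-1.050185, -4.416384)

x = -1.0502, ẋ = -4.4164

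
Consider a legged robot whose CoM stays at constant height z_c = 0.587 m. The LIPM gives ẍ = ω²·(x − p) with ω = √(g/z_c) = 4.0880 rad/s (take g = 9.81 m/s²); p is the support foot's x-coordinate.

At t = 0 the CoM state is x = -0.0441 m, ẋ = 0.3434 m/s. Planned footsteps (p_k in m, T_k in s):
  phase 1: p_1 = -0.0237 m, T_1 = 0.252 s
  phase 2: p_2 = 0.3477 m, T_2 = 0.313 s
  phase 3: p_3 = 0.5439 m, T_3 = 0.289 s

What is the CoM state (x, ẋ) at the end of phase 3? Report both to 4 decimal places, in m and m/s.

x = -0.9552, ẋ = -5.7398

phase 1: p=-0.0237, T=0.252, ωT=1.030176, cosh=1.579251, sinh=1.222307; start (x,ẋ)=(-0.044100, 0.343400) → end (x,ẋ)=(0.046759, 0.440380)
phase 2: p=0.3477, T=0.313, ωT=1.279544, cosh=1.936582, sinh=1.658418; start (x,ẋ)=(0.046759, 0.440380) → end (x,ẋ)=(-0.056443, -1.187427)
phase 3: p=0.5439, T=0.289, ωT=1.181432, cosh=1.782938, sinh=1.476099; start (x,ẋ)=(-0.056443, -1.187427) → end (x,ẋ)=(-0.955232, -5.739754)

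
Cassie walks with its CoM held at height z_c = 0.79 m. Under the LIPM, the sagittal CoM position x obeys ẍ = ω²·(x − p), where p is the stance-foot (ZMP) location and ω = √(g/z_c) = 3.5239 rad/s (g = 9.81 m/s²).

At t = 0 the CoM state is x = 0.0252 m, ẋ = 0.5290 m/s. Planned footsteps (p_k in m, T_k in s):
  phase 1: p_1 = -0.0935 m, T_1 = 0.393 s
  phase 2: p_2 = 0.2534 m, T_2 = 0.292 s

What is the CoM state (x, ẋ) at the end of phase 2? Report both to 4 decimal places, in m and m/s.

phase 1: p=-0.0935, T=0.393, ωT=1.384893, cosh=2.122374, sinh=1.872023; start (x,ẋ)=(0.025200, 0.529000) → end (x,ẋ)=(0.439450, 1.905779)
phase 2: p=0.2534, T=0.292, ωT=1.028979, cosh=1.577789, sinh=1.220418; start (x,ẋ)=(0.439450, 1.905779) → end (x,ẋ)=(1.206968, 3.807048)

x = 1.2070, ẋ = 3.8070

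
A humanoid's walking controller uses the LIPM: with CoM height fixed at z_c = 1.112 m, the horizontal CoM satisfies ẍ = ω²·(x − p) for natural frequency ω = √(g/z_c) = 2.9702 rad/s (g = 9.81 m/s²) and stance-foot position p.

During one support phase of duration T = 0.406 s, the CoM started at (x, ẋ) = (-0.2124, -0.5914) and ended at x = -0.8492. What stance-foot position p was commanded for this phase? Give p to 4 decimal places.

p = 0.1953

ωT = 2.9702·0.406 = 1.205901; cosh(ωT) = 1.819595, sinh(ωT) = 1.520173
x(T) = p + (x₀−p)·cosh(ωT) + (ẋ₀/ω)·sinh(ωT) ⇒ p·(1 − cosh) = x(T) − x₀·cosh − (ẋ₀/ω)·sinh
numerator   = -0.8492 − (-0.2124)·1.819595 − (-0.5914/2.9702)·1.520173 = -0.160035
denominator = 1 − 1.819595 = -0.819595
p = -0.160035 / -0.819595 = 0.1953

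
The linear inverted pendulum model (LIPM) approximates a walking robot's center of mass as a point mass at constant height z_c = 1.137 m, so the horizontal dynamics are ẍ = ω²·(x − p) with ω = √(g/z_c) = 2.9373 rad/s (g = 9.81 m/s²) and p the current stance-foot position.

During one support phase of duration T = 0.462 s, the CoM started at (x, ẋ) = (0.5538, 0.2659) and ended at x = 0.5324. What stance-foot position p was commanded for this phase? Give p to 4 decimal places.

p = 0.7271

ωT = 2.9373·0.462 = 1.357033; cosh(ωT) = 2.071036, sinh(ωT) = 1.813613
x(T) = p + (x₀−p)·cosh(ωT) + (ẋ₀/ω)·sinh(ωT) ⇒ p·(1 − cosh) = x(T) − x₀·cosh − (ẋ₀/ω)·sinh
numerator   = 0.5324 − (0.5538)·2.071036 − (0.2659/2.9373)·1.813613 = -0.778718
denominator = 1 − 2.071036 = -1.071036
p = -0.778718 / -1.071036 = 0.7271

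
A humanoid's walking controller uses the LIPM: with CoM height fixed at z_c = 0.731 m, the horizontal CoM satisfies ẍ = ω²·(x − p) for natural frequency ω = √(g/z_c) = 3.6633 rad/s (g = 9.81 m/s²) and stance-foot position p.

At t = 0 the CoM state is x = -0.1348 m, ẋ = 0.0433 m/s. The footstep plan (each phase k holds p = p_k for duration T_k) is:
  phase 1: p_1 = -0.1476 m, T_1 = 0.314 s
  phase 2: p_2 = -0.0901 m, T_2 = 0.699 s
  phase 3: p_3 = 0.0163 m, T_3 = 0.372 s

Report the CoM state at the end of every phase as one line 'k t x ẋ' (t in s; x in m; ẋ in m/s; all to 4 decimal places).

phase 1: p=-0.1476, T=0.314, ωT=1.150276, cosh=1.737807, sinh=1.421258; start (x,ẋ)=(-0.134800, 0.043300) → end (x,ẋ)=(-0.108557, 0.141890)
phase 2: p=-0.0901, T=0.699, ωT=2.560647, cosh=6.510720, sinh=6.433465; start (x,ẋ)=(-0.108557, 0.141890) → end (x,ẋ)=(0.038919, 0.488821)
phase 3: p=0.0163, T=0.372, ωT=1.362748, cosh=2.081435, sinh=1.825478; start (x,ẋ)=(0.038919, 0.488821) → end (x,ẋ)=(0.306967, 1.168709)

1 0.3140 -0.1086 0.1419
2 1.0130 0.0389 0.4888
3 1.3850 0.3070 1.1687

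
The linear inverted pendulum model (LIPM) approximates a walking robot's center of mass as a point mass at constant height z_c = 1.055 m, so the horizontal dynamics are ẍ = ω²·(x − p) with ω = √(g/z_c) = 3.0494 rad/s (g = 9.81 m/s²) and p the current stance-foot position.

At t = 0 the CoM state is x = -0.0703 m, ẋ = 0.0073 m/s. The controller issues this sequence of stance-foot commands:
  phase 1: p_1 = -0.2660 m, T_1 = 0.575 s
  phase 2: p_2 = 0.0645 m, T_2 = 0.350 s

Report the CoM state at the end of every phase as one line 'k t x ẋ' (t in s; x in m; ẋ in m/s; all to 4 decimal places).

1 0.5750 0.3227 1.6930
2 0.9250 1.1958 3.7613

phase 1: p=-0.2660, T=0.575, ωT=1.753405, cosh=2.973707, sinh=2.800524; start (x,ẋ)=(-0.070300, 0.007300) → end (x,ẋ)=(0.322659, 1.692970)
phase 2: p=0.0645, T=0.350, ωT=1.067290, cosh=1.625714, sinh=1.281775; start (x,ẋ)=(0.322659, 1.692970) → end (x,ẋ)=(1.195810, 3.761336)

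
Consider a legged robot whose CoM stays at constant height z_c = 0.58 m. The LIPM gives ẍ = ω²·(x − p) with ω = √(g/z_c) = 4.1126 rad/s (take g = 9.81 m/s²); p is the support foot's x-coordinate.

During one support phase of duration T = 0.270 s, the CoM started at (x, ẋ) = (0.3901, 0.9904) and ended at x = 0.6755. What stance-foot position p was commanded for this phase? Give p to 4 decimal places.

ωT = 4.1126·0.270 = 1.110402; cosh(ωT) = 1.682502, sinh(ωT) = 1.353076
x(T) = p + (x₀−p)·cosh(ωT) + (ẋ₀/ω)·sinh(ωT) ⇒ p·(1 − cosh) = x(T) − x₀·cosh − (ẋ₀/ω)·sinh
numerator   = 0.6755 − (0.3901)·1.682502 − (0.9904/4.1126)·1.353076 = -0.306693
denominator = 1 − 1.682502 = -0.682502
p = -0.306693 / -0.682502 = 0.4494

p = 0.4494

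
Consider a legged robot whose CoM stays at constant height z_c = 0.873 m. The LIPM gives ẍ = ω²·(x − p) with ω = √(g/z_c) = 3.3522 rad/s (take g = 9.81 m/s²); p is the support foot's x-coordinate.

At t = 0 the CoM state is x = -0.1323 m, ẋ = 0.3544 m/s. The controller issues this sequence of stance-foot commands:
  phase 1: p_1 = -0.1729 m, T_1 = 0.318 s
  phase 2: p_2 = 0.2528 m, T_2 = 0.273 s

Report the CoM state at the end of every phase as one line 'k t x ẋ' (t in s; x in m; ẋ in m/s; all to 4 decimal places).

phase 1: p=-0.1729, T=0.318, ωT=1.066000, cosh=1.624062, sinh=1.279678; start (x,ẋ)=(-0.132300, 0.354400) → end (x,ẋ)=(0.028327, 0.749731)
phase 2: p=0.2528, T=0.273, ωT=0.915151, cosh=1.448804, sinh=1.048347; start (x,ẋ)=(0.028327, 0.749731) → end (x,ẋ)=(0.162048, 0.297353)

1 0.3180 0.0283 0.7497
2 0.5910 0.1620 0.2974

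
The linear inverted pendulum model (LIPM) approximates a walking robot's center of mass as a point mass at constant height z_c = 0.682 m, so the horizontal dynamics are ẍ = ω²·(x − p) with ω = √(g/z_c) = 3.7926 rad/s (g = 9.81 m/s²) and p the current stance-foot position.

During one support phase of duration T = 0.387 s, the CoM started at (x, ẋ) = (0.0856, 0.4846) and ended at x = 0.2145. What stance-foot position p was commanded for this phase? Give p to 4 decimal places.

p = 0.1896

ωT = 3.7926·0.387 = 1.467736; cosh(ωT) = 2.284924, sinh(ωT) = 2.054477
x(T) = p + (x₀−p)·cosh(ωT) + (ẋ₀/ω)·sinh(ωT) ⇒ p·(1 − cosh) = x(T) − x₀·cosh − (ẋ₀/ω)·sinh
numerator   = 0.2145 − (0.0856)·2.284924 − (0.4846/3.7926)·2.054477 = -0.243601
denominator = 1 − 2.284924 = -1.284924
p = -0.243601 / -1.284924 = 0.1896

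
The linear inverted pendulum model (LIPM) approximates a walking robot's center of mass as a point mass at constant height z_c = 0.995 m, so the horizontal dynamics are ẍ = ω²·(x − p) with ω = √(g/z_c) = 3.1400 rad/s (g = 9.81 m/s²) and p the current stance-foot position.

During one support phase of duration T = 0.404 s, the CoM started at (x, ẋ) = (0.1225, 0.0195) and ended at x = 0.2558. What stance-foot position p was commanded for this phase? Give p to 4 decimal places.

p = -0.0116

ωT = 3.1400·0.404 = 1.268560; cosh(ωT) = 1.918482, sinh(ωT) = 1.637246
x(T) = p + (x₀−p)·cosh(ωT) + (ẋ₀/ω)·sinh(ωT) ⇒ p·(1 − cosh) = x(T) − x₀·cosh − (ẋ₀/ω)·sinh
numerator   = 0.2558 − (0.1225)·1.918482 − (0.0195/3.1400)·1.637246 = 0.010618
denominator = 1 − 1.918482 = -0.918482
p = 0.010618 / -0.918482 = -0.0116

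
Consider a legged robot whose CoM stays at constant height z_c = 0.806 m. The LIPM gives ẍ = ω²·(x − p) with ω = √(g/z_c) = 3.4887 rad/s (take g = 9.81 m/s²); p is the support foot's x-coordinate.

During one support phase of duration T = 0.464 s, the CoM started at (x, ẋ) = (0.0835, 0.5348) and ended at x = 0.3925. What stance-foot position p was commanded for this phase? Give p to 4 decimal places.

ωT = 3.4887·0.464 = 1.618757; cosh(ωT) = 2.622479, sinh(ωT) = 2.424334
x(T) = p + (x₀−p)·cosh(ωT) + (ẋ₀/ω)·sinh(ωT) ⇒ p·(1 − cosh) = x(T) − x₀·cosh − (ẋ₀/ω)·sinh
numerator   = 0.3925 − (0.0835)·2.622479 − (0.5348/3.4887)·2.424334 = -0.198115
denominator = 1 − 2.622479 = -1.622479
p = -0.198115 / -1.622479 = 0.1221

p = 0.1221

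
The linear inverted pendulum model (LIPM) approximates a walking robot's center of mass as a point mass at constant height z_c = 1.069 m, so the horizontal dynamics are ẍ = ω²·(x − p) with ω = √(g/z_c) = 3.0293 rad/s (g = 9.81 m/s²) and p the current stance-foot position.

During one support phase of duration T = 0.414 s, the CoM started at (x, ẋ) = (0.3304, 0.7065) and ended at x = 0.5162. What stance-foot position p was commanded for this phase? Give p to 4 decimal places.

ωT = 3.0293·0.414 = 1.254130; cosh(ωT) = 1.895056, sinh(ωT) = 1.609732
x(T) = p + (x₀−p)·cosh(ωT) + (ẋ₀/ω)·sinh(ωT) ⇒ p·(1 − cosh) = x(T) − x₀·cosh − (ẋ₀/ω)·sinh
numerator   = 0.5162 − (0.3304)·1.895056 − (0.7065/3.0293)·1.609732 = -0.485352
denominator = 1 − 1.895056 = -0.895056
p = -0.485352 / -0.895056 = 0.5423

p = 0.5423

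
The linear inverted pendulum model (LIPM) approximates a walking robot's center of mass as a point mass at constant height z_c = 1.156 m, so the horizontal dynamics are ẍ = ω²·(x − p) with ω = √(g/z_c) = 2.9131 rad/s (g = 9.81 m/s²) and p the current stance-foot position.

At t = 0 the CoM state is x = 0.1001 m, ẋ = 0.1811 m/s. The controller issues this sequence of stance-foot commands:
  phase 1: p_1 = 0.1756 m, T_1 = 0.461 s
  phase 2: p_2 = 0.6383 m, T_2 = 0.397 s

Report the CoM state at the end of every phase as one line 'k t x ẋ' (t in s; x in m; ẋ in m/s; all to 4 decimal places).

1 0.4610 0.1321 -0.0220
2 0.8580 -0.2567 -2.1503

phase 1: p=0.1756, T=0.461, ωT=1.342939, cosh=2.045681, sinh=1.784604; start (x,ẋ)=(0.100100, 0.181100) → end (x,ẋ)=(0.132095, -0.022031)
phase 2: p=0.6383, T=0.397, ωT=1.156501, cosh=1.746688, sinh=1.432103; start (x,ẋ)=(0.132095, -0.022031) → end (x,ẋ)=(-0.256712, -2.150296)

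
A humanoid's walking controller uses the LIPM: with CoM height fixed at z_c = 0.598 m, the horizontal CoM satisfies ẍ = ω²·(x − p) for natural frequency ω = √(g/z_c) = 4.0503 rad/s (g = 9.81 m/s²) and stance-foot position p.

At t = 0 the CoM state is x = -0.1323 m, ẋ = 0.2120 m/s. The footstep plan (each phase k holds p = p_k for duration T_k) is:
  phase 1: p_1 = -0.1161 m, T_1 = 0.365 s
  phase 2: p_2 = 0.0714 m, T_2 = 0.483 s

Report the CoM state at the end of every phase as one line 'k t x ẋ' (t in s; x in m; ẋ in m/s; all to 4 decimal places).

phase 1: p=-0.1161, T=0.365, ωT=1.478360, cosh=2.306878, sinh=2.078867; start (x,ẋ)=(-0.132300, 0.212000) → end (x,ẋ)=(-0.044660, 0.352654)
phase 2: p=0.0714, T=0.483, ωT=1.956295, cosh=3.607227, sinh=3.465845; start (x,ẋ)=(-0.044660, 0.352654) → end (x,ẋ)=(-0.045488, -0.357113)

1 0.3650 -0.0447 0.3527
2 0.8480 -0.0455 -0.3571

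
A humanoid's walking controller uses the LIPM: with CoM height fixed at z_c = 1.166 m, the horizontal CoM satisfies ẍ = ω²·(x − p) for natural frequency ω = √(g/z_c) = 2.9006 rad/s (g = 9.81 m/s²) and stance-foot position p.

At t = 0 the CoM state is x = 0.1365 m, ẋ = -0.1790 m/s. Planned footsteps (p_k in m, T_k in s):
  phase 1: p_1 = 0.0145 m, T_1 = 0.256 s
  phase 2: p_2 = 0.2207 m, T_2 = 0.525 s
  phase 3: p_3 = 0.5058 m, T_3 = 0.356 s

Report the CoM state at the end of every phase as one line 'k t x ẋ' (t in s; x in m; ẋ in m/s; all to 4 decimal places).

1 0.2560 0.1216 0.0569
2 0.7810 0.0255 -0.4912
3 1.1370 -0.4619 -2.4856

phase 1: p=0.0145, T=0.256, ωT=0.742554, cosh=1.288596, sinh=0.812699; start (x,ẋ)=(0.136500, -0.179000) → end (x,ẋ)=(0.121556, 0.056934)
phase 2: p=0.2207, T=0.525, ωT=1.522815, cosh=2.401606, sinh=2.183509; start (x,ẋ)=(0.121556, 0.056934) → end (x,ẋ)=(0.025453, -0.491195)
phase 3: p=0.5058, T=0.356, ωT=1.032614, cosh=1.582236, sinh=1.226161; start (x,ẋ)=(0.025453, -0.491195) → end (x,ẋ)=(-0.461863, -2.485588)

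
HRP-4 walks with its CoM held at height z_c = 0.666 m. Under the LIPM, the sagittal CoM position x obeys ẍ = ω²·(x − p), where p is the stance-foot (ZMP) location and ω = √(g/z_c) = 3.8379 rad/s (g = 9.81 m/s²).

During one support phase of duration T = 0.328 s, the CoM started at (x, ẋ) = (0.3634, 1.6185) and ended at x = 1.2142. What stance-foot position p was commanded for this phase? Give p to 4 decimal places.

ωT = 3.8379·0.328 = 1.258831; cosh(ωT) = 1.902645, sinh(ωT) = 1.618659
x(T) = p + (x₀−p)·cosh(ωT) + (ẋ₀/ω)·sinh(ωT) ⇒ p·(1 − cosh) = x(T) − x₀·cosh − (ẋ₀/ω)·sinh
numerator   = 1.2142 − (0.3634)·1.902645 − (1.6185/3.8379)·1.618659 = -0.159834
denominator = 1 − 1.902645 = -0.902645
p = -0.159834 / -0.902645 = 0.1771

p = 0.1771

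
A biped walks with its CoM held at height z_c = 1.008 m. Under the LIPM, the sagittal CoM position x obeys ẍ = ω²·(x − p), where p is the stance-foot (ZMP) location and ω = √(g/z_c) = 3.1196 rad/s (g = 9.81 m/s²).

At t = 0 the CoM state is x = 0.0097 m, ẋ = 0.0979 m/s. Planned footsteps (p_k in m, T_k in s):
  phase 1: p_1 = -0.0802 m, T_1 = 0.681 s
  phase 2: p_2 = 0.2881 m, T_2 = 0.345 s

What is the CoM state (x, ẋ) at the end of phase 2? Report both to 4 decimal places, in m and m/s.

phase 1: p=-0.0802, T=0.681, ωT=2.124448, cosh=4.243886, sinh=4.124387; start (x,ẋ)=(0.009700, 0.097900) → end (x,ẋ)=(0.430758, 1.572169)
phase 2: p=0.2881, T=0.345, ωT=1.076262, cosh=1.637280, sinh=1.296413; start (x,ẋ)=(0.430758, 1.572169) → end (x,ẋ)=(1.175018, 3.151031)

x = 1.1750, ẋ = 3.1510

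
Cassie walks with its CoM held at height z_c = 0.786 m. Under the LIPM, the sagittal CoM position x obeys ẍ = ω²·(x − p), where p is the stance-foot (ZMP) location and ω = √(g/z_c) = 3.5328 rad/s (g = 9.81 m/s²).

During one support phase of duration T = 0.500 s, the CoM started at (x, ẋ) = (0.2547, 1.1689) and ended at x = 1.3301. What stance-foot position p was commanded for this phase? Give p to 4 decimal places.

ωT = 3.5328·0.500 = 1.766400; cosh(ωT) = 3.010352, sinh(ωT) = 2.839404
x(T) = p + (x₀−p)·cosh(ωT) + (ẋ₀/ω)·sinh(ωT) ⇒ p·(1 − cosh) = x(T) − x₀·cosh − (ẋ₀/ω)·sinh
numerator   = 1.3301 − (0.2547)·3.010352 − (1.1689/3.5328)·2.839404 = -0.376112
denominator = 1 − 3.010352 = -2.010352
p = -0.376112 / -2.010352 = 0.1871

p = 0.1871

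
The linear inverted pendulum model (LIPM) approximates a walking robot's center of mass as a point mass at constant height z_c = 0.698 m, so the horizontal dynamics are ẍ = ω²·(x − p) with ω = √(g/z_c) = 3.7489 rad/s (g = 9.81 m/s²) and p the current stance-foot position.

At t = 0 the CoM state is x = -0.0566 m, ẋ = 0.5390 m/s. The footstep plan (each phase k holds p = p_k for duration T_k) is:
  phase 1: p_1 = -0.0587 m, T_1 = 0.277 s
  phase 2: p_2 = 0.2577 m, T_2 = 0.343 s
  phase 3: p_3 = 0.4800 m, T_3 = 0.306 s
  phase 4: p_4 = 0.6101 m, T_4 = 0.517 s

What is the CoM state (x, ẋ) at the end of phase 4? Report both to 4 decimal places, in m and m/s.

x = 1.4958, ẋ = 3.4462

phase 1: p=-0.0587, T=0.277, ωT=1.038445, cosh=1.589413, sinh=1.235409; start (x,ẋ)=(-0.056600, 0.539000) → end (x,ẋ)=(0.122259, 0.866420)
phase 2: p=0.2577, T=0.343, ωT=1.285873, cosh=1.947117, sinh=1.670707; start (x,ẋ)=(0.122259, 0.866420) → end (x,ẋ)=(0.380103, 0.838712)
phase 3: p=0.4800, T=0.306, ωT=1.147163, cosh=1.733392, sinh=1.415855; start (x,ẋ)=(0.380103, 0.838712) → end (x,ẋ)=(0.623598, 0.923575)
phase 4: p=0.6101, T=0.517, ωT=1.938181, cosh=3.545036, sinh=3.401071; start (x,ẋ)=(0.623598, 0.923575) → end (x,ẋ)=(1.495837, 3.446216)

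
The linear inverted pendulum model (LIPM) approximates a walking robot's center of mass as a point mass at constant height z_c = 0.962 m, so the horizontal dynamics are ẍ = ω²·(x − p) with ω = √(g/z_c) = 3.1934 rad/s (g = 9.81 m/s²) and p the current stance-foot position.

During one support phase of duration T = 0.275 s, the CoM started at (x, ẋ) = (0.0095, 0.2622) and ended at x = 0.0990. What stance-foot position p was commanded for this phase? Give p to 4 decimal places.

ωT = 3.1934·0.275 = 0.878185; cosh(ωT) = 1.411032, sinh(ωT) = 0.995496
x(T) = p + (x₀−p)·cosh(ωT) + (ẋ₀/ω)·sinh(ωT) ⇒ p·(1 − cosh) = x(T) − x₀·cosh − (ẋ₀/ω)·sinh
numerator   = 0.0990 − (0.0095)·1.411032 − (0.2622/3.1934)·0.995496 = 0.003858
denominator = 1 − 1.411032 = -0.411032
p = 0.003858 / -0.411032 = -0.0094

p = -0.0094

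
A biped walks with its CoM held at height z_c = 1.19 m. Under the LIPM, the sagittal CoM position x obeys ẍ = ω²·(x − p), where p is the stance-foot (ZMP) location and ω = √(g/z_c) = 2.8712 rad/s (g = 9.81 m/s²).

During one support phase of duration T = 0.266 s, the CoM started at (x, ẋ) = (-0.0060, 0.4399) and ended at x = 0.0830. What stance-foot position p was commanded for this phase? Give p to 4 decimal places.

p = 0.1238

ωT = 2.8712·0.266 = 0.763739; cosh(ωT) = 1.306104, sinh(ωT) = 0.840183
x(T) = p + (x₀−p)·cosh(ωT) + (ẋ₀/ω)·sinh(ωT) ⇒ p·(1 − cosh) = x(T) − x₀·cosh − (ẋ₀/ω)·sinh
numerator   = 0.0830 − (-0.0060)·1.306104 − (0.4399/2.8712)·0.840183 = -0.037889
denominator = 1 − 1.306104 = -0.306104
p = -0.037889 / -0.306104 = 0.1238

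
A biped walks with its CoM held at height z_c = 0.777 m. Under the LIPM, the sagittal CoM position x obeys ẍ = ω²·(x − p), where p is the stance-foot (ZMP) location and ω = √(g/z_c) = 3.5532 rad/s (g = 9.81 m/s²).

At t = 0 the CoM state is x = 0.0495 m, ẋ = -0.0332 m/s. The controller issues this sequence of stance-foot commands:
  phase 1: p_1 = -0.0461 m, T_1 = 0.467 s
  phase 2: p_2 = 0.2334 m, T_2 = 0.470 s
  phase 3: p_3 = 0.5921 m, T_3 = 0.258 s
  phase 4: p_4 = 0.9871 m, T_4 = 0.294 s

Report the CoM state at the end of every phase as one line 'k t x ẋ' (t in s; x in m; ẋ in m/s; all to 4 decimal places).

phase 1: p=-0.0461, T=0.467, ωT=1.659344, cosh=2.723064, sinh=2.532800; start (x,ẋ)=(0.049500, -0.033200) → end (x,ẋ)=(0.190559, 0.769951)
phase 2: p=0.2334, T=0.470, ωT=1.670004, cosh=2.750218, sinh=2.561971; start (x,ẋ)=(0.190559, 0.769951) → end (x,ẋ)=(0.670738, 1.727544)
phase 3: p=0.5921, T=0.258, ωT=0.916726, cosh=1.450457, sinh=1.050631; start (x,ẋ)=(0.670738, 1.727544) → end (x,ẋ)=(1.216971, 2.799291)
phase 4: p=0.9871, T=0.294, ωT=1.044641, cosh=1.597098, sinh=1.245280; start (x,ẋ)=(1.216971, 2.799291) → end (x,ẋ)=(2.335286, 5.487857)

1 0.4670 0.1906 0.7700
2 0.9370 0.6707 1.7275
3 1.1950 1.2170 2.7993
4 1.4890 2.3353 5.4879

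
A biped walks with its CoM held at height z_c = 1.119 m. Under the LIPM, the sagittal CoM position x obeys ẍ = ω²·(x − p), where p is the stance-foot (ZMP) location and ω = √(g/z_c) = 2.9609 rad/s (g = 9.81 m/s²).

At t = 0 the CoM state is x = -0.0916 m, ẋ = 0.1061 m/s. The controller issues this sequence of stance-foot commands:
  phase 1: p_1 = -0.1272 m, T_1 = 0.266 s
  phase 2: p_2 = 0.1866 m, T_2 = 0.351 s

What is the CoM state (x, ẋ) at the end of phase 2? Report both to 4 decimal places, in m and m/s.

phase 1: p=-0.1272, T=0.266, ωT=0.787599, cosh=1.326524, sinh=0.871589; start (x,ẋ)=(-0.091600, 0.106100) → end (x,ẋ)=(-0.048743, 0.232617)
phase 2: p=0.1866, T=0.351, ωT=1.039276, cosh=1.590440, sinh=1.236729; start (x,ẋ)=(-0.048743, 0.232617) → end (x,ẋ)=(-0.090539, -0.491825)

x = -0.0905, ẋ = -0.4918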